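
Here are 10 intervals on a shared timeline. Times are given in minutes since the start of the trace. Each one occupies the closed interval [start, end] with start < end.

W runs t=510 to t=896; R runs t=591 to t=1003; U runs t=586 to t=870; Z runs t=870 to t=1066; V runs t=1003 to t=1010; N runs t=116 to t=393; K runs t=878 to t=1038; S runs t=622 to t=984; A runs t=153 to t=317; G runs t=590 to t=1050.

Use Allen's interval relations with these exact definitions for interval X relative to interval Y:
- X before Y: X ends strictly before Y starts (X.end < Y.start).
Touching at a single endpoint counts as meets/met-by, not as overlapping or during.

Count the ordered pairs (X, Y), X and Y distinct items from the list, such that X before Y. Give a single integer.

20

Checking all 90 ordered pairs for relation 'before'; matching pairs in alphabetical order:
(A, G): A before G ✓
(A, K): A before K ✓
(A, R): A before R ✓
(A, S): A before S ✓
(A, U): A before U ✓
(A, V): A before V ✓
(A, W): A before W ✓
(A, Z): A before Z ✓
(N, G): N before G ✓
(N, K): N before K ✓
(N, R): N before R ✓
(N, S): N before S ✓
(N, U): N before U ✓
(N, V): N before V ✓
(N, W): N before W ✓
(N, Z): N before Z ✓
(S, V): S before V ✓
(U, K): U before K ✓
(U, V): U before V ✓
(W, V): W before V ✓
Count: 20.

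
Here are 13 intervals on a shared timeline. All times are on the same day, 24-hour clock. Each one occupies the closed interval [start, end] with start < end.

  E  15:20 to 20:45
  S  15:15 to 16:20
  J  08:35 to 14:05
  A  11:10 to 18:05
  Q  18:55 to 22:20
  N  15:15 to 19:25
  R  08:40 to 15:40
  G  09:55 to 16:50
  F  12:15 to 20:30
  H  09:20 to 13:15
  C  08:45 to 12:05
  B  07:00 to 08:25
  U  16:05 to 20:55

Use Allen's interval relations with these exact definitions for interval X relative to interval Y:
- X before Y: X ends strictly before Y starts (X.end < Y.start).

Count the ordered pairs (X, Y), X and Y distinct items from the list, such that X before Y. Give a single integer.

Checking all 156 ordered pairs for relation 'before'; matching pairs in alphabetical order:
(A, Q): A before Q ✓
(B, A): B before A ✓
(B, C): B before C ✓
(B, E): B before E ✓
(B, F): B before F ✓
(B, G): B before G ✓
(B, H): B before H ✓
(B, J): B before J ✓
(B, N): B before N ✓
(B, Q): B before Q ✓
(B, R): B before R ✓
(B, S): B before S ✓
(B, U): B before U ✓
(C, E): C before E ✓
(C, F): C before F ✓
(C, N): C before N ✓
(C, Q): C before Q ✓
(C, S): C before S ✓
(C, U): C before U ✓
(G, Q): G before Q ✓
(H, E): H before E ✓
(H, N): H before N ✓
(H, Q): H before Q ✓
(H, S): H before S ✓
... plus 9 further pairs not listed.
Count: 33.

33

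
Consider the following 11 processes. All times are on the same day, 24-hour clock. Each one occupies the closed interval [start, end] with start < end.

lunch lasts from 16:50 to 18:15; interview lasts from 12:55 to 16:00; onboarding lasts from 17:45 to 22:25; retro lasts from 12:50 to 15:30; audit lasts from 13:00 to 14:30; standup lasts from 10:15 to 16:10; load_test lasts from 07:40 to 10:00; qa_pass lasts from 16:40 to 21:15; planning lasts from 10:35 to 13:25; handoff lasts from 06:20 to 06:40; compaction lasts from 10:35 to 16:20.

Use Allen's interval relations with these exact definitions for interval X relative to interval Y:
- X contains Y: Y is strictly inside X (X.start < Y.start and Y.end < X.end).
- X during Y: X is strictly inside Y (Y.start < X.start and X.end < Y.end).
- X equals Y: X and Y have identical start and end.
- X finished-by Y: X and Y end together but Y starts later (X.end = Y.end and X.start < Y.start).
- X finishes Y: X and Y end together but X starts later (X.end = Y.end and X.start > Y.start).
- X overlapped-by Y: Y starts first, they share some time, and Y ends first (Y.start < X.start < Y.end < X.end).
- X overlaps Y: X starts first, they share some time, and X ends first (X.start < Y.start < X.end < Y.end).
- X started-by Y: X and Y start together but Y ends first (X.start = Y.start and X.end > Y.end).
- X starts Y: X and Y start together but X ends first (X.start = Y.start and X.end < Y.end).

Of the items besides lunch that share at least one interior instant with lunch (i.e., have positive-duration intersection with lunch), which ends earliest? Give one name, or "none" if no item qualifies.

qa_pass

Target lunch = [16:50, 18:15].
audit [13:00, 14:30] → before → excluded.
compaction [10:35, 16:20] → before → excluded.
handoff [06:20, 06:40] → before → excluded.
interview [12:55, 16:00] → before → excluded.
load_test [07:40, 10:00] → before → excluded.
onboarding [17:45, 22:25] → overlapped-by → candidate.
planning [10:35, 13:25] → before → excluded.
qa_pass [16:40, 21:15] → contains → candidate.
retro [12:50, 15:30] → before → excluded.
standup [10:15, 16:10] → before → excluded.
Among candidates, earliest end is 21:15 → qa_pass.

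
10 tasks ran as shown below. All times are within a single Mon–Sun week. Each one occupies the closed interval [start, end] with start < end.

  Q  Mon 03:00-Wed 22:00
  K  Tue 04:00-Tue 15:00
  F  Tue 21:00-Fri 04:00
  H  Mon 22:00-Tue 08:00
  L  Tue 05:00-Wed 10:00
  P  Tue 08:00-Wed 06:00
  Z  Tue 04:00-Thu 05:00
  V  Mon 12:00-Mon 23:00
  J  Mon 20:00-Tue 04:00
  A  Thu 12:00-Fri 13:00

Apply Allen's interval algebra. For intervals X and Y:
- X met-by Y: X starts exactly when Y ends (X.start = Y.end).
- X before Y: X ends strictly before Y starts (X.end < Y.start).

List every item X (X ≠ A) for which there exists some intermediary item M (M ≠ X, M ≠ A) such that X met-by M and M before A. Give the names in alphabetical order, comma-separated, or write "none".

Target A = [Thu 12:00, Fri 13:00].
Intermediaries M with M before A: H, J, K, L, P, Q, V, Z.
Via H — items with X met-by H: P.
Via J — items with X met-by J: K, Z.
Via K — items with X met-by K: none.
Via L — items with X met-by L: none.
Via P — items with X met-by P: none.
Via Q — items with X met-by Q: none.
Via V — items with X met-by V: none.
Via Z — items with X met-by Z: none.
Union: K, P, Z.

K, P, Z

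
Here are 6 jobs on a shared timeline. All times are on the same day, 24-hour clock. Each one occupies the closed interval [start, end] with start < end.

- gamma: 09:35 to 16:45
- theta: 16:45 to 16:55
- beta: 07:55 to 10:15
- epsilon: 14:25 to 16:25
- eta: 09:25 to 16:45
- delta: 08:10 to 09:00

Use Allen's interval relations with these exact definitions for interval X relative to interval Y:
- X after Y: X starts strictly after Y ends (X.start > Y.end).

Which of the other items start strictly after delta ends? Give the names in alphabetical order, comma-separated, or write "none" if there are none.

epsilon, eta, gamma, theta

Target delta = [08:10, 09:00].
beta [07:55, 10:15] → contains → no.
epsilon [14:25, 16:25] → after → yes.
eta [09:25, 16:45] → after → yes.
gamma [09:35, 16:45] → after → yes.
theta [16:45, 16:55] → after → yes.
Result: epsilon, eta, gamma, theta.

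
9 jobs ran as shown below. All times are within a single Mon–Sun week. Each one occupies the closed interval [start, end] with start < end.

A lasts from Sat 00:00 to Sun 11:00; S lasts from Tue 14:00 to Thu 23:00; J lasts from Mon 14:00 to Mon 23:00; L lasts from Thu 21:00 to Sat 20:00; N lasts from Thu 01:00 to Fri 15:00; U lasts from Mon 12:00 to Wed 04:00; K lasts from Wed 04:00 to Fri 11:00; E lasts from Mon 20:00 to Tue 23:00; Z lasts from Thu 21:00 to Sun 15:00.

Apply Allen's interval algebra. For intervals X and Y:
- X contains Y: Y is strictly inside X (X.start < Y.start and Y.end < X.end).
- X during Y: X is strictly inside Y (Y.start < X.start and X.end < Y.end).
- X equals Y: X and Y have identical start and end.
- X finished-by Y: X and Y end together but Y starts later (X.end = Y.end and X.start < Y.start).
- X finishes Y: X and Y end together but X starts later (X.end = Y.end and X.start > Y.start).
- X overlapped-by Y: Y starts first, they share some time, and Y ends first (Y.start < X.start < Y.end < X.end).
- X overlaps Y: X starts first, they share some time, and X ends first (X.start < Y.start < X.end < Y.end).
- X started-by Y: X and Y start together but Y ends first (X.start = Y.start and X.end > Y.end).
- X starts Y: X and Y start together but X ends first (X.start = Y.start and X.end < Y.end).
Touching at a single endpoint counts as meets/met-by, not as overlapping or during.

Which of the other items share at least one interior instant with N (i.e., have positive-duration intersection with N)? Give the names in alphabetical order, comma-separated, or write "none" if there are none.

Target N = [Thu 01:00, Fri 15:00].
A [Sat 00:00, Sun 11:00] → after → no.
E [Mon 20:00, Tue 23:00] → before → no.
J [Mon 14:00, Mon 23:00] → before → no.
K [Wed 04:00, Fri 11:00] → overlaps → yes.
L [Thu 21:00, Sat 20:00] → overlapped-by → yes.
S [Tue 14:00, Thu 23:00] → overlaps → yes.
U [Mon 12:00, Wed 04:00] → before → no.
Z [Thu 21:00, Sun 15:00] → overlapped-by → yes.
Result: K, L, S, Z.

K, L, S, Z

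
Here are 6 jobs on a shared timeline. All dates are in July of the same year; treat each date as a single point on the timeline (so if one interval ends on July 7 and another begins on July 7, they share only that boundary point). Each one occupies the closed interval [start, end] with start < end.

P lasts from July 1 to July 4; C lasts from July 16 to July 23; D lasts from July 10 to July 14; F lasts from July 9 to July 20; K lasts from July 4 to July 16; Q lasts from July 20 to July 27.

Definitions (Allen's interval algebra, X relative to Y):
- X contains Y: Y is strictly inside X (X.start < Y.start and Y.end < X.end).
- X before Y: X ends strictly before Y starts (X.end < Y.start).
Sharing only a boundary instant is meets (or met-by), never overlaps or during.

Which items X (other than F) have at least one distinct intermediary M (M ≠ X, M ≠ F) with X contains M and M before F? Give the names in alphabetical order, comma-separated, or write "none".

none

Target F = [July 9, July 20].
Intermediaries M with M before F: P.
Via P — items with X contains P: none.
Union: none.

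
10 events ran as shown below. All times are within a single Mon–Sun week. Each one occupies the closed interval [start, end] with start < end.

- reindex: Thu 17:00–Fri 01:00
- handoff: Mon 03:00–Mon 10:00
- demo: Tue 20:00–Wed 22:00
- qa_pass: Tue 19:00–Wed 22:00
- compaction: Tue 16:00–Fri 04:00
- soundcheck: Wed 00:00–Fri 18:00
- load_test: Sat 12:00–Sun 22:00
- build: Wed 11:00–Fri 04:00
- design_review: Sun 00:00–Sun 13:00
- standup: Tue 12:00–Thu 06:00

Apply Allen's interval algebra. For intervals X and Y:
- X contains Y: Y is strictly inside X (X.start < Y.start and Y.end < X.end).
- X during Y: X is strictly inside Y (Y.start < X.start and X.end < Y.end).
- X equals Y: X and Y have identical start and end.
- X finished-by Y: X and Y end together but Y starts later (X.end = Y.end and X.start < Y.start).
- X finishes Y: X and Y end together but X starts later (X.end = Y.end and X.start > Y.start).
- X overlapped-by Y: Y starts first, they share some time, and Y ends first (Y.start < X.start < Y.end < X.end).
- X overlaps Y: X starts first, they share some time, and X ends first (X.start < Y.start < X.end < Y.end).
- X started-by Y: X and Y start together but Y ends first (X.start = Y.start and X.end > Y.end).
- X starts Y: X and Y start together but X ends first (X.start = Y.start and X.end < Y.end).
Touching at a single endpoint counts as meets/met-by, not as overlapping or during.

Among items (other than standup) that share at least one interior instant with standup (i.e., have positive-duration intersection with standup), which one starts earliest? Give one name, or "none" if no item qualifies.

Target standup = [Tue 12:00, Thu 06:00].
build [Wed 11:00, Fri 04:00] → overlapped-by → candidate.
compaction [Tue 16:00, Fri 04:00] → overlapped-by → candidate.
demo [Tue 20:00, Wed 22:00] → during → candidate.
design_review [Sun 00:00, Sun 13:00] → after → excluded.
handoff [Mon 03:00, Mon 10:00] → before → excluded.
load_test [Sat 12:00, Sun 22:00] → after → excluded.
qa_pass [Tue 19:00, Wed 22:00] → during → candidate.
reindex [Thu 17:00, Fri 01:00] → after → excluded.
soundcheck [Wed 00:00, Fri 18:00] → overlapped-by → candidate.
Among candidates, earliest start is Tue 16:00 → compaction.

compaction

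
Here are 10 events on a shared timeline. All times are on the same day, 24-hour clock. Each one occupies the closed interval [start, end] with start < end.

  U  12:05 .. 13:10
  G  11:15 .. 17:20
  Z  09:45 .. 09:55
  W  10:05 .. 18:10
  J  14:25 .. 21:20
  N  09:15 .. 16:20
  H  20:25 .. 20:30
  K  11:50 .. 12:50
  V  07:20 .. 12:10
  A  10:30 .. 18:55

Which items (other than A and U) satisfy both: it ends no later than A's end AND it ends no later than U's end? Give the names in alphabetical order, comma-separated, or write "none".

K, V, Z

Conditions: its end is no later than A's end (X.end <= 18:55) AND its end is no later than U's end (X.end <= 13:10).
G: end 17:20 <= 18:55? ✓; end 17:20 <= 13:10? ✗ → no.
H: end 20:30 <= 18:55? ✗; end 20:30 <= 13:10? ✗ → no.
J: end 21:20 <= 18:55? ✗; end 21:20 <= 13:10? ✗ → no.
K: end 12:50 <= 18:55? ✓; end 12:50 <= 13:10? ✓ → yes.
N: end 16:20 <= 18:55? ✓; end 16:20 <= 13:10? ✗ → no.
V: end 12:10 <= 18:55? ✓; end 12:10 <= 13:10? ✓ → yes.
W: end 18:10 <= 18:55? ✓; end 18:10 <= 13:10? ✗ → no.
Z: end 09:55 <= 18:55? ✓; end 09:55 <= 13:10? ✓ → yes.
Result: K, V, Z.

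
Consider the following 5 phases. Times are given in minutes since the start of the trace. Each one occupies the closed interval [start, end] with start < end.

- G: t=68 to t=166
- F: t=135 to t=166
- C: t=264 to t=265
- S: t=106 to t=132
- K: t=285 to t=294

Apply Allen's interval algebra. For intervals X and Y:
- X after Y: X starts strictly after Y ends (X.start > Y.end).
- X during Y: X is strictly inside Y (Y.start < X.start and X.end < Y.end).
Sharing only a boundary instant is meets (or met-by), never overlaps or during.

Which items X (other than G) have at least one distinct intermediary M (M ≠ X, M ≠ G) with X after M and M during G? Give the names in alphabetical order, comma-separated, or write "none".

C, F, K

Target G = [t=68, t=166].
Intermediaries M with M during G: S.
Via S — items with X after S: C, F, K.
Union: C, F, K.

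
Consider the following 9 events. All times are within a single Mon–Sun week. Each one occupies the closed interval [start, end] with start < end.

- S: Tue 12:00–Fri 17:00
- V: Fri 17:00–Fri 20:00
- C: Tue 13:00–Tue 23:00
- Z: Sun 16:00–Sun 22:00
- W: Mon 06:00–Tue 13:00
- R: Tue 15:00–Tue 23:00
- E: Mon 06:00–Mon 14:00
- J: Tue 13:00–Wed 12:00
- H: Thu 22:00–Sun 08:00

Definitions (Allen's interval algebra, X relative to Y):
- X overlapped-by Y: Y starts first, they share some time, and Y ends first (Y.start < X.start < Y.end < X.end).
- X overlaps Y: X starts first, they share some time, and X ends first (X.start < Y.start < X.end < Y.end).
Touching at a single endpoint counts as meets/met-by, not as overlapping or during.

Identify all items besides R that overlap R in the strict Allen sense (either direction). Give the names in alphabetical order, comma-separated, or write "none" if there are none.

none

Target R = [Tue 15:00, Tue 23:00].
C [Tue 13:00, Tue 23:00] → finished-by → no.
E [Mon 06:00, Mon 14:00] → before → no.
H [Thu 22:00, Sun 08:00] → after → no.
J [Tue 13:00, Wed 12:00] → contains → no.
S [Tue 12:00, Fri 17:00] → contains → no.
V [Fri 17:00, Fri 20:00] → after → no.
W [Mon 06:00, Tue 13:00] → before → no.
Z [Sun 16:00, Sun 22:00] → after → no.
Result: none.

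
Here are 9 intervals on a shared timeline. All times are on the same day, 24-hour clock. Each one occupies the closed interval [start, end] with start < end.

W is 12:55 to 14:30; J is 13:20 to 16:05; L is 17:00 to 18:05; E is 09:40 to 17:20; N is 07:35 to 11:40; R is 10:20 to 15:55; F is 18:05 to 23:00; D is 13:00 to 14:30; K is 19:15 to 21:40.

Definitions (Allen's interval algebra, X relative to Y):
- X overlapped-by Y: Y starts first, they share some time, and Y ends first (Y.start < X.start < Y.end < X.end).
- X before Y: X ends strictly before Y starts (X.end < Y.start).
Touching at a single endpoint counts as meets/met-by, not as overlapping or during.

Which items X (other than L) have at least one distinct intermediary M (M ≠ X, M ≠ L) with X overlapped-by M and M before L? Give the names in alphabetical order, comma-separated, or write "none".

E, J, R

Target L = [17:00, 18:05].
Intermediaries M with M before L: D, J, N, R, W.
Via D — items with X overlapped-by D: J.
Via J — items with X overlapped-by J: none.
Via N — items with X overlapped-by N: E, R.
Via R — items with X overlapped-by R: J.
Via W — items with X overlapped-by W: J.
Union: E, J, R.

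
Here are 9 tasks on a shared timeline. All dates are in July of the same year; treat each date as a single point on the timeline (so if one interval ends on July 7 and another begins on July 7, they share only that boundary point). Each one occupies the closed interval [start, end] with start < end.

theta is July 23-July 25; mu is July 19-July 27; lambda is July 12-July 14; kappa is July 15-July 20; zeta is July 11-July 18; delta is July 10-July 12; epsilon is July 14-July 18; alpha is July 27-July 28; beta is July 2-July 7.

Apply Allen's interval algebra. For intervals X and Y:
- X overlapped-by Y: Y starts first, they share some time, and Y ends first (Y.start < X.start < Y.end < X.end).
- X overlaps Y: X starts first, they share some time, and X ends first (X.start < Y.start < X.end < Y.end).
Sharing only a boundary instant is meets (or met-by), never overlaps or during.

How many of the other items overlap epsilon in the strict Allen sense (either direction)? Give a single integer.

Target epsilon = [July 14, July 18].
alpha [July 27, July 28] → after → no.
beta [July 2, July 7] → before → no.
delta [July 10, July 12] → before → no.
kappa [July 15, July 20] → overlapped-by → counts.
lambda [July 12, July 14] → meets → no.
mu [July 19, July 27] → after → no.
theta [July 23, July 25] → after → no.
zeta [July 11, July 18] → finished-by → no.
Total: 1.

1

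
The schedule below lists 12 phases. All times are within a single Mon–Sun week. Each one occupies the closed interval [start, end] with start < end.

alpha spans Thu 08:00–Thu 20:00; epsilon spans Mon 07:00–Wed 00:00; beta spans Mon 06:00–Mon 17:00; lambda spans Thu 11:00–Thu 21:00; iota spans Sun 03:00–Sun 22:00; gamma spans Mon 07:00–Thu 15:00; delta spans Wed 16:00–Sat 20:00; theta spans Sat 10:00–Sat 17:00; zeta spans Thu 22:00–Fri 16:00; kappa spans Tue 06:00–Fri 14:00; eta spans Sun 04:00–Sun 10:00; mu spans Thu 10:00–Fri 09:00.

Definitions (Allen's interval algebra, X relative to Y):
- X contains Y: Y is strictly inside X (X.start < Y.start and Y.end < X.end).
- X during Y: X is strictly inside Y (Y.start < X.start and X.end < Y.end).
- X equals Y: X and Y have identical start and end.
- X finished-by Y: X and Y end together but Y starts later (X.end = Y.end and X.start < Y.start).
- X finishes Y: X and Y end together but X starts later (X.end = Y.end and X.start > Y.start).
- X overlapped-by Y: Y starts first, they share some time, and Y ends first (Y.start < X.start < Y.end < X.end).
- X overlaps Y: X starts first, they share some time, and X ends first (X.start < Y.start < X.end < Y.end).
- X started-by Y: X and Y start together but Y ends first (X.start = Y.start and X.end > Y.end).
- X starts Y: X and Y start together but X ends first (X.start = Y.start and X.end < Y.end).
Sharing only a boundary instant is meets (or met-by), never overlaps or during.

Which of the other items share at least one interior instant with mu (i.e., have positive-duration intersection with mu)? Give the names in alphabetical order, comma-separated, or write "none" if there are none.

alpha, delta, gamma, kappa, lambda, zeta

Target mu = [Thu 10:00, Fri 09:00].
alpha [Thu 08:00, Thu 20:00] → overlaps → yes.
beta [Mon 06:00, Mon 17:00] → before → no.
delta [Wed 16:00, Sat 20:00] → contains → yes.
epsilon [Mon 07:00, Wed 00:00] → before → no.
eta [Sun 04:00, Sun 10:00] → after → no.
gamma [Mon 07:00, Thu 15:00] → overlaps → yes.
iota [Sun 03:00, Sun 22:00] → after → no.
kappa [Tue 06:00, Fri 14:00] → contains → yes.
lambda [Thu 11:00, Thu 21:00] → during → yes.
theta [Sat 10:00, Sat 17:00] → after → no.
zeta [Thu 22:00, Fri 16:00] → overlapped-by → yes.
Result: alpha, delta, gamma, kappa, lambda, zeta.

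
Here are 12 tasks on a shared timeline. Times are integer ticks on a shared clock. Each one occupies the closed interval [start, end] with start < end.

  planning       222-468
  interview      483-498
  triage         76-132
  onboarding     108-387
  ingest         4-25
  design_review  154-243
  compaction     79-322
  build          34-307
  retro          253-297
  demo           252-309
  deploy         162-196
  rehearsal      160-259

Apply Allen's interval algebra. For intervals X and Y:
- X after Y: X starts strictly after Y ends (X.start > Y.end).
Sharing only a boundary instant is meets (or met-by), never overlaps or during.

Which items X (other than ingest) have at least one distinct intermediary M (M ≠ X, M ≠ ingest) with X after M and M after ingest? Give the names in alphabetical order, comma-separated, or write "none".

Target ingest = [4, 25].
Intermediaries M with M after ingest: build, compaction, demo, deploy, design_review, interview, onboarding, planning, rehearsal, retro, triage.
Via build — items with X after build: interview.
Via compaction — items with X after compaction: interview.
Via demo — items with X after demo: interview.
Via deploy — items with X after deploy: demo, interview, planning, retro.
Via design_review — items with X after design_review: demo, interview, retro.
Via interview — items with X after interview: none.
Via onboarding — items with X after onboarding: interview.
Via planning — items with X after planning: interview.
Via rehearsal — items with X after rehearsal: interview.
Via retro — items with X after retro: interview.
Via triage — items with X after triage: demo, deploy, design_review, interview, planning, rehearsal, retro.
Union: demo, deploy, design_review, interview, planning, rehearsal, retro.

demo, deploy, design_review, interview, planning, rehearsal, retro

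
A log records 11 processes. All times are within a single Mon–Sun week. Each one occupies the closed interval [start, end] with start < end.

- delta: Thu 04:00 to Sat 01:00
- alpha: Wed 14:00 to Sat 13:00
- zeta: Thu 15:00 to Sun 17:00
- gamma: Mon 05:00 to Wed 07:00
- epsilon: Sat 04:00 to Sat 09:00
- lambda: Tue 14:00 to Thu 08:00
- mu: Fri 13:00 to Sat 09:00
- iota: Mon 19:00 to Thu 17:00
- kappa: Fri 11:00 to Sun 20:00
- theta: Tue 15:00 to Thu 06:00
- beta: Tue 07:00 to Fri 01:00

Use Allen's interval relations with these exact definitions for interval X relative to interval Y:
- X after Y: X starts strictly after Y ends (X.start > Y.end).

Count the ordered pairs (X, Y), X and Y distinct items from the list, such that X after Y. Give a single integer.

Checking all 110 ordered pairs for relation 'after'; matching pairs in alphabetical order:
(alpha, gamma): alpha after gamma ✓
(delta, gamma): delta after gamma ✓
(epsilon, beta): epsilon after beta ✓
(epsilon, delta): epsilon after delta ✓
(epsilon, gamma): epsilon after gamma ✓
(epsilon, iota): epsilon after iota ✓
(epsilon, lambda): epsilon after lambda ✓
(epsilon, theta): epsilon after theta ✓
(kappa, beta): kappa after beta ✓
(kappa, gamma): kappa after gamma ✓
(kappa, iota): kappa after iota ✓
(kappa, lambda): kappa after lambda ✓
(kappa, theta): kappa after theta ✓
(mu, beta): mu after beta ✓
(mu, gamma): mu after gamma ✓
(mu, iota): mu after iota ✓
(mu, lambda): mu after lambda ✓
(mu, theta): mu after theta ✓
(zeta, gamma): zeta after gamma ✓
(zeta, lambda): zeta after lambda ✓
(zeta, theta): zeta after theta ✓
Count: 21.

21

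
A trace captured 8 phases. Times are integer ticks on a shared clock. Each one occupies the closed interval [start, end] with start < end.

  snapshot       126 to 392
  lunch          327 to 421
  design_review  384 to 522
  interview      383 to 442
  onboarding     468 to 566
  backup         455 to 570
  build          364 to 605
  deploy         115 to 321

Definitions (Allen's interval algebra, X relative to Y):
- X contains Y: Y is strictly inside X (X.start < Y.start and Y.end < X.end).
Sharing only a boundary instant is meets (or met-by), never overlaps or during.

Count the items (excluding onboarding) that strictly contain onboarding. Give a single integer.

Target onboarding = [468, 566].
backup [455, 570] → contains → counts.
build [364, 605] → contains → counts.
deploy [115, 321] → before → no.
design_review [384, 522] → overlaps → no.
interview [383, 442] → before → no.
lunch [327, 421] → before → no.
snapshot [126, 392] → before → no.
Total: 2.

2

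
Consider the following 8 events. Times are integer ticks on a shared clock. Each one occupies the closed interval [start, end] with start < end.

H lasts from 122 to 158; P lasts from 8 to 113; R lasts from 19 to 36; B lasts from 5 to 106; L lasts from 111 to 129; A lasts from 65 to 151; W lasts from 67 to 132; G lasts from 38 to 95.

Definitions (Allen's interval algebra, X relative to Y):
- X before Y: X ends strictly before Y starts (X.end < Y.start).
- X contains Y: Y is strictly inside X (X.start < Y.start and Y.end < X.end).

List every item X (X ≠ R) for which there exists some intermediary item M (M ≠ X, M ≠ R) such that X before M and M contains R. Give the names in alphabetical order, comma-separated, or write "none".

none

Target R = [19, 36].
Intermediaries M with M contains R: B, P.
Via B — items with X before B: none.
Via P — items with X before P: none.
Union: none.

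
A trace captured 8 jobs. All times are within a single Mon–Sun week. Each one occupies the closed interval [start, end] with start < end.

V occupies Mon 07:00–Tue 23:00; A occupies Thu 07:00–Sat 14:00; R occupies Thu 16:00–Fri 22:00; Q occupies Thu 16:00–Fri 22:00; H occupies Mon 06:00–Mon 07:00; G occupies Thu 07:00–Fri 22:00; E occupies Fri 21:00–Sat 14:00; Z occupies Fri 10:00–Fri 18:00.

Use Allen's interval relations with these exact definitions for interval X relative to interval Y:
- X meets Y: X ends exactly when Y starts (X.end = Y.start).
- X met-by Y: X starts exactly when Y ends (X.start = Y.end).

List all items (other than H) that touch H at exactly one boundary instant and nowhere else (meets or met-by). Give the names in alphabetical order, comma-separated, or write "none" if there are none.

V

Target H = [Mon 06:00, Mon 07:00].
A [Thu 07:00, Sat 14:00] → after → no.
E [Fri 21:00, Sat 14:00] → after → no.
G [Thu 07:00, Fri 22:00] → after → no.
Q [Thu 16:00, Fri 22:00] → after → no.
R [Thu 16:00, Fri 22:00] → after → no.
V [Mon 07:00, Tue 23:00] → met-by → yes.
Z [Fri 10:00, Fri 18:00] → after → no.
Result: V.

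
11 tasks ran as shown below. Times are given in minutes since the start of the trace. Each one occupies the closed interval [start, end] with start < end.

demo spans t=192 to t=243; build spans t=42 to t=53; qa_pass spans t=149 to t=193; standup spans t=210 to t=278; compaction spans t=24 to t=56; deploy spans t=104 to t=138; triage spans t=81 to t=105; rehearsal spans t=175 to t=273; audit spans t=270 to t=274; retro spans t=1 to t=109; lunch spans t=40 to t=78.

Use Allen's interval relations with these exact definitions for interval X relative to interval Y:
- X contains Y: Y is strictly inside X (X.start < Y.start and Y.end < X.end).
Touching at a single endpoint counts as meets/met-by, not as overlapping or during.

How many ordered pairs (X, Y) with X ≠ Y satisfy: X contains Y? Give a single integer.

Checking all 110 ordered pairs for relation 'contains'; matching pairs in alphabetical order:
(compaction, build): compaction contains build ✓
(lunch, build): lunch contains build ✓
(rehearsal, demo): rehearsal contains demo ✓
(retro, build): retro contains build ✓
(retro, compaction): retro contains compaction ✓
(retro, lunch): retro contains lunch ✓
(retro, triage): retro contains triage ✓
(standup, audit): standup contains audit ✓
Count: 8.

8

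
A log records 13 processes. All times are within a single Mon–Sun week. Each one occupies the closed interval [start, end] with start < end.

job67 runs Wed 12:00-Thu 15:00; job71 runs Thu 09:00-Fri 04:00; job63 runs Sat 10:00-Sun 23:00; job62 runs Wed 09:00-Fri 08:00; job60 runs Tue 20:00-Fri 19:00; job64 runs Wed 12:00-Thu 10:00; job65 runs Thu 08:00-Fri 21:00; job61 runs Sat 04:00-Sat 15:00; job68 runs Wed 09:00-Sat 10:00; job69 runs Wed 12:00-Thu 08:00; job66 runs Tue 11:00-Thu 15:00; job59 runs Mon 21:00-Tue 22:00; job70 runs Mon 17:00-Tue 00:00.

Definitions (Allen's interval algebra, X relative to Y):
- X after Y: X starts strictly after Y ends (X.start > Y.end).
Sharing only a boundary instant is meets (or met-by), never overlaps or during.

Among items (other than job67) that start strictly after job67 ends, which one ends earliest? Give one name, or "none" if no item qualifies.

Target job67 = [Wed 12:00, Thu 15:00].
job59 [Mon 21:00, Tue 22:00] → before → excluded.
job60 [Tue 20:00, Fri 19:00] → contains → excluded.
job61 [Sat 04:00, Sat 15:00] → after → candidate.
job62 [Wed 09:00, Fri 08:00] → contains → excluded.
job63 [Sat 10:00, Sun 23:00] → after → candidate.
job64 [Wed 12:00, Thu 10:00] → starts → excluded.
job65 [Thu 08:00, Fri 21:00] → overlapped-by → excluded.
job66 [Tue 11:00, Thu 15:00] → finished-by → excluded.
job68 [Wed 09:00, Sat 10:00] → contains → excluded.
job69 [Wed 12:00, Thu 08:00] → starts → excluded.
job70 [Mon 17:00, Tue 00:00] → before → excluded.
job71 [Thu 09:00, Fri 04:00] → overlapped-by → excluded.
Among candidates, earliest end is Sat 15:00 → job61.

job61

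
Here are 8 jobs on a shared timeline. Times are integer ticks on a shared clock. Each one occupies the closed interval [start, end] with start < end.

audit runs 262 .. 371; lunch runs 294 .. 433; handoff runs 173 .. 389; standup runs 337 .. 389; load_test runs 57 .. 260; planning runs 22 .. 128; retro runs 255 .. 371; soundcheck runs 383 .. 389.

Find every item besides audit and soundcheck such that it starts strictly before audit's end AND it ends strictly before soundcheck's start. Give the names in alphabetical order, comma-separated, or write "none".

Conditions: its start is strictly before audit's end (X.start < 371) AND its end is strictly before soundcheck's start (X.end < 383).
handoff: start 173 < 371? ✓; end 389 < 383? ✗ → no.
load_test: start 57 < 371? ✓; end 260 < 383? ✓ → yes.
lunch: start 294 < 371? ✓; end 433 < 383? ✗ → no.
planning: start 22 < 371? ✓; end 128 < 383? ✓ → yes.
retro: start 255 < 371? ✓; end 371 < 383? ✓ → yes.
standup: start 337 < 371? ✓; end 389 < 383? ✗ → no.
Result: load_test, planning, retro.

load_test, planning, retro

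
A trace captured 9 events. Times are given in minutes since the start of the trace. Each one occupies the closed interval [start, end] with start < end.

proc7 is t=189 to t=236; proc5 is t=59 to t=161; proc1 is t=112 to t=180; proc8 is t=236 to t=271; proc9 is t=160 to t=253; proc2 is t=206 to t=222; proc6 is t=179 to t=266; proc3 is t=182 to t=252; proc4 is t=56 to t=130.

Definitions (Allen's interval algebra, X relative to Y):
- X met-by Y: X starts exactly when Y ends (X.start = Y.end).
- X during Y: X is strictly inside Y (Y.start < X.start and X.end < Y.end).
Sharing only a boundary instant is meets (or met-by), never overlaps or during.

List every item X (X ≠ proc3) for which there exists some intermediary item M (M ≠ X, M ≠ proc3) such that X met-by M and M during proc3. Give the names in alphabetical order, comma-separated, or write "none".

Target proc3 = [t=182, t=252].
Intermediaries M with M during proc3: proc2, proc7.
Via proc2 — items with X met-by proc2: none.
Via proc7 — items with X met-by proc7: proc8.
Union: proc8.

proc8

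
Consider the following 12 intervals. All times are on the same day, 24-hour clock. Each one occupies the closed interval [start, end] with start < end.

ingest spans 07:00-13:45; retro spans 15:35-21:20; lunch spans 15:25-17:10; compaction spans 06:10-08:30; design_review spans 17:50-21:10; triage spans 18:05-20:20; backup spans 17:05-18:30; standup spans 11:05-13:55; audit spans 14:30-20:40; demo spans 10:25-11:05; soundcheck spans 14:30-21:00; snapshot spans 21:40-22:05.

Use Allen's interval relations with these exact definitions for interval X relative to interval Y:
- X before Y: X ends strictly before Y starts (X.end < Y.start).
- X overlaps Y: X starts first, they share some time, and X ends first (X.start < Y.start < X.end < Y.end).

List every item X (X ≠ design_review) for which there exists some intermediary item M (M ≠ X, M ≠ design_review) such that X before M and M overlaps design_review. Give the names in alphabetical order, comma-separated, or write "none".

Target design_review = [17:50, 21:10].
Intermediaries M with M overlaps design_review: audit, backup, soundcheck.
Via audit — items with X before audit: compaction, demo, ingest, standup.
Via backup — items with X before backup: compaction, demo, ingest, standup.
Via soundcheck — items with X before soundcheck: compaction, demo, ingest, standup.
Union: compaction, demo, ingest, standup.

compaction, demo, ingest, standup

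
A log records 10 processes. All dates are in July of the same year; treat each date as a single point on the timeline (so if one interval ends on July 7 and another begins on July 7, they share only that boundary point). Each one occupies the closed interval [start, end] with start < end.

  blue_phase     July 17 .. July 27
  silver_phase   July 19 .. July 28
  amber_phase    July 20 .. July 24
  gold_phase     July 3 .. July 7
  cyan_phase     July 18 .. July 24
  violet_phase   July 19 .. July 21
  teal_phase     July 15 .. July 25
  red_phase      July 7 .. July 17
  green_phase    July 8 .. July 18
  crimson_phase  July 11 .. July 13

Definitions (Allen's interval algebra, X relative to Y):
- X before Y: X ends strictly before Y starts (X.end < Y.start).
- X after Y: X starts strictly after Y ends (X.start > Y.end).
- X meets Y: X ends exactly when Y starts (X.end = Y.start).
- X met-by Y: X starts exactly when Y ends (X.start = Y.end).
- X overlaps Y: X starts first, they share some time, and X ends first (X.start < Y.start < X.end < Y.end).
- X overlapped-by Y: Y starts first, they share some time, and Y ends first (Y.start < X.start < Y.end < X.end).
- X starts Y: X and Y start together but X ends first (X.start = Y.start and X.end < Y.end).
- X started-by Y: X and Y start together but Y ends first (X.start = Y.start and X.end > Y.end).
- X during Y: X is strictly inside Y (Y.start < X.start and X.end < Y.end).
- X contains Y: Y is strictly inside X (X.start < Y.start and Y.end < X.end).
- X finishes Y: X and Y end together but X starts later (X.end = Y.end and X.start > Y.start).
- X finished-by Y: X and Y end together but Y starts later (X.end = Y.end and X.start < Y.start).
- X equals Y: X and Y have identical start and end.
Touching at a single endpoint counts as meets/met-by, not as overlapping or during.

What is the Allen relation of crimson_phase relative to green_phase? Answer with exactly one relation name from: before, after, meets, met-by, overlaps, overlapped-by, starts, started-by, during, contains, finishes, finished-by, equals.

crimson_phase = [July 11, July 13]; green_phase = [July 8, July 18].
Compare endpoints: crimson_phase.start > green_phase.start, crimson_phase.start < green_phase.end, crimson_phase.end > green_phase.start, crimson_phase.end < green_phase.end.
That pattern is 'during'.

during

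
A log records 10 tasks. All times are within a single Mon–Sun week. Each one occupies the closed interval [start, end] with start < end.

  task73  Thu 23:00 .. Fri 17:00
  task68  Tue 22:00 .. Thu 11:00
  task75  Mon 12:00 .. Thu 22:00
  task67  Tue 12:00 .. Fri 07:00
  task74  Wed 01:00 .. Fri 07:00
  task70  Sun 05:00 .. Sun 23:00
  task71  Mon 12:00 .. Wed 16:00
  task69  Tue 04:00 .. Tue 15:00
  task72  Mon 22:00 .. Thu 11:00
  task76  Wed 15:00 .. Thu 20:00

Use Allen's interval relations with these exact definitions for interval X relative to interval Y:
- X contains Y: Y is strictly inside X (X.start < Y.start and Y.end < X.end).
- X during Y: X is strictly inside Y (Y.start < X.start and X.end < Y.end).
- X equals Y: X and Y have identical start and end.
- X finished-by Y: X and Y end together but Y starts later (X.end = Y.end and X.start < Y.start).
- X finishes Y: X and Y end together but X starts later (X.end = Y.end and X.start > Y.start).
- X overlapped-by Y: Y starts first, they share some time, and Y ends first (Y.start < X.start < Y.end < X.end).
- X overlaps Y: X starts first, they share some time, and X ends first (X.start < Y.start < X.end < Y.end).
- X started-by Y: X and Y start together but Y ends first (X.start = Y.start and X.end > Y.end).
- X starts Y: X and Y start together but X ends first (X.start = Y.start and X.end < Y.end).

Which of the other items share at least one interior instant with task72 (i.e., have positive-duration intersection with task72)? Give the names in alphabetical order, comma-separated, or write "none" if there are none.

task67, task68, task69, task71, task74, task75, task76

Target task72 = [Mon 22:00, Thu 11:00].
task67 [Tue 12:00, Fri 07:00] → overlapped-by → yes.
task68 [Tue 22:00, Thu 11:00] → finishes → yes.
task69 [Tue 04:00, Tue 15:00] → during → yes.
task70 [Sun 05:00, Sun 23:00] → after → no.
task71 [Mon 12:00, Wed 16:00] → overlaps → yes.
task73 [Thu 23:00, Fri 17:00] → after → no.
task74 [Wed 01:00, Fri 07:00] → overlapped-by → yes.
task75 [Mon 12:00, Thu 22:00] → contains → yes.
task76 [Wed 15:00, Thu 20:00] → overlapped-by → yes.
Result: task67, task68, task69, task71, task74, task75, task76.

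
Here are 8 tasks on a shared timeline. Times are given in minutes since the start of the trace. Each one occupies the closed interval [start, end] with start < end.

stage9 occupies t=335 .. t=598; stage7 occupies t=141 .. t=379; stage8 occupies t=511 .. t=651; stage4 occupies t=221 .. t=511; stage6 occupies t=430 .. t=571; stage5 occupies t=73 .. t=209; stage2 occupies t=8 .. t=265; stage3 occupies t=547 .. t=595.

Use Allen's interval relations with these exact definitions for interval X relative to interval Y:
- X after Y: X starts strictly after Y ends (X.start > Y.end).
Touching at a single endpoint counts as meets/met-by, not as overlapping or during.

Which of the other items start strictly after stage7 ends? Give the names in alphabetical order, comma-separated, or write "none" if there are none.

stage3, stage6, stage8

Target stage7 = [t=141, t=379].
stage2 [t=8, t=265] → overlaps → no.
stage3 [t=547, t=595] → after → yes.
stage4 [t=221, t=511] → overlapped-by → no.
stage5 [t=73, t=209] → overlaps → no.
stage6 [t=430, t=571] → after → yes.
stage8 [t=511, t=651] → after → yes.
stage9 [t=335, t=598] → overlapped-by → no.
Result: stage3, stage6, stage8.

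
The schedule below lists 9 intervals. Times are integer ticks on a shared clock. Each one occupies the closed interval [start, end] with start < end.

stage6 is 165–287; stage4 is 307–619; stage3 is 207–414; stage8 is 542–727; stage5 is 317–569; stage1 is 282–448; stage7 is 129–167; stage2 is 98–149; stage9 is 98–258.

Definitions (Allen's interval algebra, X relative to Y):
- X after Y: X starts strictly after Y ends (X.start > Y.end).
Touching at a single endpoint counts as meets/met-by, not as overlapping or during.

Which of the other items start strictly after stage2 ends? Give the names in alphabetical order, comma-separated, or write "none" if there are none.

stage1, stage3, stage4, stage5, stage6, stage8

Target stage2 = [98, 149].
stage1 [282, 448] → after → yes.
stage3 [207, 414] → after → yes.
stage4 [307, 619] → after → yes.
stage5 [317, 569] → after → yes.
stage6 [165, 287] → after → yes.
stage7 [129, 167] → overlapped-by → no.
stage8 [542, 727] → after → yes.
stage9 [98, 258] → started-by → no.
Result: stage1, stage3, stage4, stage5, stage6, stage8.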